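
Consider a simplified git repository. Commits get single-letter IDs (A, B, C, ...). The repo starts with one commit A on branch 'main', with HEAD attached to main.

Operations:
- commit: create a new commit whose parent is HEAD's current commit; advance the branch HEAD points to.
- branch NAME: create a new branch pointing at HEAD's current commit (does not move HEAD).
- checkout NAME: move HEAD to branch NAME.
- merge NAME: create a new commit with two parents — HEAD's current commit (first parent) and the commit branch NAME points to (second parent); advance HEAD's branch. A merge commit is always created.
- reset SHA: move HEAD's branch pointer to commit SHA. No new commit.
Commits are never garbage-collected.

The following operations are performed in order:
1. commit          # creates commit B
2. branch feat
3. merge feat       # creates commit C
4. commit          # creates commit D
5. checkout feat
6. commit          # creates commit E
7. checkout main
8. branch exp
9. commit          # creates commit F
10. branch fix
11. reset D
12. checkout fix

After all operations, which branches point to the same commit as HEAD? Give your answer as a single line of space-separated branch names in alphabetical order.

After op 1 (commit): HEAD=main@B [main=B]
After op 2 (branch): HEAD=main@B [feat=B main=B]
After op 3 (merge): HEAD=main@C [feat=B main=C]
After op 4 (commit): HEAD=main@D [feat=B main=D]
After op 5 (checkout): HEAD=feat@B [feat=B main=D]
After op 6 (commit): HEAD=feat@E [feat=E main=D]
After op 7 (checkout): HEAD=main@D [feat=E main=D]
After op 8 (branch): HEAD=main@D [exp=D feat=E main=D]
After op 9 (commit): HEAD=main@F [exp=D feat=E main=F]
After op 10 (branch): HEAD=main@F [exp=D feat=E fix=F main=F]
After op 11 (reset): HEAD=main@D [exp=D feat=E fix=F main=D]
After op 12 (checkout): HEAD=fix@F [exp=D feat=E fix=F main=D]

Answer: fix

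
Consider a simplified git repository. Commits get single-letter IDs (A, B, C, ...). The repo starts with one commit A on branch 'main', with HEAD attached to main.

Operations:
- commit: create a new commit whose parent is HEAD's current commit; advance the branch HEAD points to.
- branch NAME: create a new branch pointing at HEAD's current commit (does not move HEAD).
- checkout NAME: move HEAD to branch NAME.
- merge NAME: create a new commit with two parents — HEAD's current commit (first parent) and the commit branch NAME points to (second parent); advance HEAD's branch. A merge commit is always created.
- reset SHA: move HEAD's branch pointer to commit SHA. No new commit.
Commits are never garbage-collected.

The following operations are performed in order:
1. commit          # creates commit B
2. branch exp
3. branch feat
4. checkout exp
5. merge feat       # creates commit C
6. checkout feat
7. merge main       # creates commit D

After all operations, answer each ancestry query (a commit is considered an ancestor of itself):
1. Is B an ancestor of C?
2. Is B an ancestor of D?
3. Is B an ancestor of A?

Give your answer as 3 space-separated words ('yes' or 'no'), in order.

After op 1 (commit): HEAD=main@B [main=B]
After op 2 (branch): HEAD=main@B [exp=B main=B]
After op 3 (branch): HEAD=main@B [exp=B feat=B main=B]
After op 4 (checkout): HEAD=exp@B [exp=B feat=B main=B]
After op 5 (merge): HEAD=exp@C [exp=C feat=B main=B]
After op 6 (checkout): HEAD=feat@B [exp=C feat=B main=B]
After op 7 (merge): HEAD=feat@D [exp=C feat=D main=B]
ancestors(C) = {A,B,C}; B in? yes
ancestors(D) = {A,B,D}; B in? yes
ancestors(A) = {A}; B in? no

Answer: yes yes no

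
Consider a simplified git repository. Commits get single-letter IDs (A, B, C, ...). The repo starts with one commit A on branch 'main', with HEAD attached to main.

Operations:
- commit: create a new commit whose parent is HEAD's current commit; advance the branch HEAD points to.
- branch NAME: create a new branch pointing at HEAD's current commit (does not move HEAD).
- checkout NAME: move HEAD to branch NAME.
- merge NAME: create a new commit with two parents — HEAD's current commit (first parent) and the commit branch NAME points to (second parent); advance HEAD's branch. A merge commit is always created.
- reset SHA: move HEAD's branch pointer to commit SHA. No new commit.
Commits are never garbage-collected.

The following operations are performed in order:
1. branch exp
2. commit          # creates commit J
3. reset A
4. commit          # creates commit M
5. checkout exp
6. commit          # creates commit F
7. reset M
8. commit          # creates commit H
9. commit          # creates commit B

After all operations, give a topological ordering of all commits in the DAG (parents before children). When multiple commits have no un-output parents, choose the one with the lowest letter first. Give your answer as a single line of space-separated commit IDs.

After op 1 (branch): HEAD=main@A [exp=A main=A]
After op 2 (commit): HEAD=main@J [exp=A main=J]
After op 3 (reset): HEAD=main@A [exp=A main=A]
After op 4 (commit): HEAD=main@M [exp=A main=M]
After op 5 (checkout): HEAD=exp@A [exp=A main=M]
After op 6 (commit): HEAD=exp@F [exp=F main=M]
After op 7 (reset): HEAD=exp@M [exp=M main=M]
After op 8 (commit): HEAD=exp@H [exp=H main=M]
After op 9 (commit): HEAD=exp@B [exp=B main=M]
commit A: parents=[]
commit B: parents=['H']
commit F: parents=['A']
commit H: parents=['M']
commit J: parents=['A']
commit M: parents=['A']

Answer: A F J M H B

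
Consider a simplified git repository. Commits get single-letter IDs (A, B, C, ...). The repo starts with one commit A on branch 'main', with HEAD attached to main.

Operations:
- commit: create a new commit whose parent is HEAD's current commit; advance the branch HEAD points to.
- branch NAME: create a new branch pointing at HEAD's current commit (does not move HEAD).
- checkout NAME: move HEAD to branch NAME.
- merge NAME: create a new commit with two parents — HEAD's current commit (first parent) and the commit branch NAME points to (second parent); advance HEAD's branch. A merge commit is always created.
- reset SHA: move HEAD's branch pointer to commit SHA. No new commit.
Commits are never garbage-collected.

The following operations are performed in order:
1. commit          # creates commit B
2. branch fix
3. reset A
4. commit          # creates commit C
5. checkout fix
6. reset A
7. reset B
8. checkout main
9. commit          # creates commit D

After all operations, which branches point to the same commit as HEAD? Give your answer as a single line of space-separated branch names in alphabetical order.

Answer: main

Derivation:
After op 1 (commit): HEAD=main@B [main=B]
After op 2 (branch): HEAD=main@B [fix=B main=B]
After op 3 (reset): HEAD=main@A [fix=B main=A]
After op 4 (commit): HEAD=main@C [fix=B main=C]
After op 5 (checkout): HEAD=fix@B [fix=B main=C]
After op 6 (reset): HEAD=fix@A [fix=A main=C]
After op 7 (reset): HEAD=fix@B [fix=B main=C]
After op 8 (checkout): HEAD=main@C [fix=B main=C]
After op 9 (commit): HEAD=main@D [fix=B main=D]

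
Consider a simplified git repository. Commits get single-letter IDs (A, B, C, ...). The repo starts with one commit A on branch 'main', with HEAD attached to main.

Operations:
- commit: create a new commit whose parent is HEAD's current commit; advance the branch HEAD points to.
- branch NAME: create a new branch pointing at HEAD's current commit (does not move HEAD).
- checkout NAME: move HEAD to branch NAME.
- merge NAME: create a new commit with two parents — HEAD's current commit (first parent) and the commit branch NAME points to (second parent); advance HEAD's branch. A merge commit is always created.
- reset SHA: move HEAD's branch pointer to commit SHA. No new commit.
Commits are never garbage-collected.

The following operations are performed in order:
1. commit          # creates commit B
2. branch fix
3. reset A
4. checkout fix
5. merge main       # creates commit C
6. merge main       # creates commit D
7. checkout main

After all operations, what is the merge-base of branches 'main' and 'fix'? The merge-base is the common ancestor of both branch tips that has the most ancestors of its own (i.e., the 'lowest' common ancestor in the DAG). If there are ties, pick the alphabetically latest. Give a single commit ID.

Answer: A

Derivation:
After op 1 (commit): HEAD=main@B [main=B]
After op 2 (branch): HEAD=main@B [fix=B main=B]
After op 3 (reset): HEAD=main@A [fix=B main=A]
After op 4 (checkout): HEAD=fix@B [fix=B main=A]
After op 5 (merge): HEAD=fix@C [fix=C main=A]
After op 6 (merge): HEAD=fix@D [fix=D main=A]
After op 7 (checkout): HEAD=main@A [fix=D main=A]
ancestors(main=A): ['A']
ancestors(fix=D): ['A', 'B', 'C', 'D']
common: ['A']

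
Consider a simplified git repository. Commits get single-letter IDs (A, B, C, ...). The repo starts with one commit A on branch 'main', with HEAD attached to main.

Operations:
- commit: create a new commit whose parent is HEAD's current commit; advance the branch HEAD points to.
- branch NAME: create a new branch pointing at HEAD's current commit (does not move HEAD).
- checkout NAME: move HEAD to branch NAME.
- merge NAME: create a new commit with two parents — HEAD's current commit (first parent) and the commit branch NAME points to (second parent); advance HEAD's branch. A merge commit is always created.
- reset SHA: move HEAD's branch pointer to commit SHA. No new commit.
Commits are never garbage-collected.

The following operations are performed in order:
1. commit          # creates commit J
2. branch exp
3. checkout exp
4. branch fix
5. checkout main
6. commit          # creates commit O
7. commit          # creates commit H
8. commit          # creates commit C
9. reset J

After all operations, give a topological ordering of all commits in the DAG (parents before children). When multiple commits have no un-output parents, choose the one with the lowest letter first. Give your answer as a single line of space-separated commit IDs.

After op 1 (commit): HEAD=main@J [main=J]
After op 2 (branch): HEAD=main@J [exp=J main=J]
After op 3 (checkout): HEAD=exp@J [exp=J main=J]
After op 4 (branch): HEAD=exp@J [exp=J fix=J main=J]
After op 5 (checkout): HEAD=main@J [exp=J fix=J main=J]
After op 6 (commit): HEAD=main@O [exp=J fix=J main=O]
After op 7 (commit): HEAD=main@H [exp=J fix=J main=H]
After op 8 (commit): HEAD=main@C [exp=J fix=J main=C]
After op 9 (reset): HEAD=main@J [exp=J fix=J main=J]
commit A: parents=[]
commit C: parents=['H']
commit H: parents=['O']
commit J: parents=['A']
commit O: parents=['J']

Answer: A J O H C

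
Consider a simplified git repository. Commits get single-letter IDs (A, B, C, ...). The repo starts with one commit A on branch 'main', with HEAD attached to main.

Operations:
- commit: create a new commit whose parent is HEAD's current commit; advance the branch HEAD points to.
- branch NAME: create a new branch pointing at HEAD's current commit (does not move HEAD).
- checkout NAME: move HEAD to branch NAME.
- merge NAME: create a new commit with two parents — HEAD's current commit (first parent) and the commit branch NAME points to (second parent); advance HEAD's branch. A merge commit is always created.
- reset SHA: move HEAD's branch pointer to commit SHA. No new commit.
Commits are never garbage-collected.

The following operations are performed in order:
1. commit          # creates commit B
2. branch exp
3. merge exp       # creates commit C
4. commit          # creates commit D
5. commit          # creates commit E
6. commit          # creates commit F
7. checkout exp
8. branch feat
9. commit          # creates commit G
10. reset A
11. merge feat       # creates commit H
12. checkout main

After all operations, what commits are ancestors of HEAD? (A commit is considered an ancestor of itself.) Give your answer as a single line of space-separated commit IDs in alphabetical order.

Answer: A B C D E F

Derivation:
After op 1 (commit): HEAD=main@B [main=B]
After op 2 (branch): HEAD=main@B [exp=B main=B]
After op 3 (merge): HEAD=main@C [exp=B main=C]
After op 4 (commit): HEAD=main@D [exp=B main=D]
After op 5 (commit): HEAD=main@E [exp=B main=E]
After op 6 (commit): HEAD=main@F [exp=B main=F]
After op 7 (checkout): HEAD=exp@B [exp=B main=F]
After op 8 (branch): HEAD=exp@B [exp=B feat=B main=F]
After op 9 (commit): HEAD=exp@G [exp=G feat=B main=F]
After op 10 (reset): HEAD=exp@A [exp=A feat=B main=F]
After op 11 (merge): HEAD=exp@H [exp=H feat=B main=F]
After op 12 (checkout): HEAD=main@F [exp=H feat=B main=F]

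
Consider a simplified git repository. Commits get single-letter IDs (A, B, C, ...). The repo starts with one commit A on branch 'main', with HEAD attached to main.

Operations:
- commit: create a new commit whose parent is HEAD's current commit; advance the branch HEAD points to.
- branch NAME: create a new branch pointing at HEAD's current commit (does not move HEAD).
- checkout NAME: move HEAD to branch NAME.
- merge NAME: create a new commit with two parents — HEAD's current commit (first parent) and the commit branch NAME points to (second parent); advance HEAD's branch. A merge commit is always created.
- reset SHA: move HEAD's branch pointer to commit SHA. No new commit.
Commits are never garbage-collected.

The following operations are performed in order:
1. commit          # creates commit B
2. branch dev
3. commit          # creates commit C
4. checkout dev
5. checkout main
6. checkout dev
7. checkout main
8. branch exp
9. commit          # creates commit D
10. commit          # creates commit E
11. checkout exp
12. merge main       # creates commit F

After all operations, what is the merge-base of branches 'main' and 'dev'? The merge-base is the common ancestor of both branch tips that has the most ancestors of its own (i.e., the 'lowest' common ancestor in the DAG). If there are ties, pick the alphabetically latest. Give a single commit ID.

After op 1 (commit): HEAD=main@B [main=B]
After op 2 (branch): HEAD=main@B [dev=B main=B]
After op 3 (commit): HEAD=main@C [dev=B main=C]
After op 4 (checkout): HEAD=dev@B [dev=B main=C]
After op 5 (checkout): HEAD=main@C [dev=B main=C]
After op 6 (checkout): HEAD=dev@B [dev=B main=C]
After op 7 (checkout): HEAD=main@C [dev=B main=C]
After op 8 (branch): HEAD=main@C [dev=B exp=C main=C]
After op 9 (commit): HEAD=main@D [dev=B exp=C main=D]
After op 10 (commit): HEAD=main@E [dev=B exp=C main=E]
After op 11 (checkout): HEAD=exp@C [dev=B exp=C main=E]
After op 12 (merge): HEAD=exp@F [dev=B exp=F main=E]
ancestors(main=E): ['A', 'B', 'C', 'D', 'E']
ancestors(dev=B): ['A', 'B']
common: ['A', 'B']

Answer: B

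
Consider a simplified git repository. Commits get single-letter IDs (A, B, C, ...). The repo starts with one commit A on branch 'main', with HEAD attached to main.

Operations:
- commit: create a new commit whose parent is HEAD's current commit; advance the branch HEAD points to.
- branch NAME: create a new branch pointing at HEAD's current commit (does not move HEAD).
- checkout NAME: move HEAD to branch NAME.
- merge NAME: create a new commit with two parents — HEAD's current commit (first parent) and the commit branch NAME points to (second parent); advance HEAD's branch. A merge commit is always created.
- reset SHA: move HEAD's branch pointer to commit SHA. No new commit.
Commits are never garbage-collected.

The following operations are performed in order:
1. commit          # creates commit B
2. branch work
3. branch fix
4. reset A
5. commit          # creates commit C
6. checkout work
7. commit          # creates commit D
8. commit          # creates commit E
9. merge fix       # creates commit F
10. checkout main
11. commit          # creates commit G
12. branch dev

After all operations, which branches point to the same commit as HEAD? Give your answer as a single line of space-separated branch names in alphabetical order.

Answer: dev main

Derivation:
After op 1 (commit): HEAD=main@B [main=B]
After op 2 (branch): HEAD=main@B [main=B work=B]
After op 3 (branch): HEAD=main@B [fix=B main=B work=B]
After op 4 (reset): HEAD=main@A [fix=B main=A work=B]
After op 5 (commit): HEAD=main@C [fix=B main=C work=B]
After op 6 (checkout): HEAD=work@B [fix=B main=C work=B]
After op 7 (commit): HEAD=work@D [fix=B main=C work=D]
After op 8 (commit): HEAD=work@E [fix=B main=C work=E]
After op 9 (merge): HEAD=work@F [fix=B main=C work=F]
After op 10 (checkout): HEAD=main@C [fix=B main=C work=F]
After op 11 (commit): HEAD=main@G [fix=B main=G work=F]
After op 12 (branch): HEAD=main@G [dev=G fix=B main=G work=F]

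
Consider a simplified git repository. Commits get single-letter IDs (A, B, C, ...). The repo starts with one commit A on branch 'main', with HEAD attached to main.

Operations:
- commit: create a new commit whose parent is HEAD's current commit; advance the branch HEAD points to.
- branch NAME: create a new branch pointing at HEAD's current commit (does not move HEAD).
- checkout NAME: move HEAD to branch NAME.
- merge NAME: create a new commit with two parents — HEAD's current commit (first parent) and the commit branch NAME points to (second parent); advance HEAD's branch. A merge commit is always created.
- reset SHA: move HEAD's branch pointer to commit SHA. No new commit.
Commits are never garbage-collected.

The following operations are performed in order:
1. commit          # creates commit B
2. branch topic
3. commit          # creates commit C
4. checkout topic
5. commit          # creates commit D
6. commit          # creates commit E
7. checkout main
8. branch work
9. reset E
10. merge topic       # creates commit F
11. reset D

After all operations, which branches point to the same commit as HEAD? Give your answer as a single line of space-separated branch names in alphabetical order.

After op 1 (commit): HEAD=main@B [main=B]
After op 2 (branch): HEAD=main@B [main=B topic=B]
After op 3 (commit): HEAD=main@C [main=C topic=B]
After op 4 (checkout): HEAD=topic@B [main=C topic=B]
After op 5 (commit): HEAD=topic@D [main=C topic=D]
After op 6 (commit): HEAD=topic@E [main=C topic=E]
After op 7 (checkout): HEAD=main@C [main=C topic=E]
After op 8 (branch): HEAD=main@C [main=C topic=E work=C]
After op 9 (reset): HEAD=main@E [main=E topic=E work=C]
After op 10 (merge): HEAD=main@F [main=F topic=E work=C]
After op 11 (reset): HEAD=main@D [main=D topic=E work=C]

Answer: main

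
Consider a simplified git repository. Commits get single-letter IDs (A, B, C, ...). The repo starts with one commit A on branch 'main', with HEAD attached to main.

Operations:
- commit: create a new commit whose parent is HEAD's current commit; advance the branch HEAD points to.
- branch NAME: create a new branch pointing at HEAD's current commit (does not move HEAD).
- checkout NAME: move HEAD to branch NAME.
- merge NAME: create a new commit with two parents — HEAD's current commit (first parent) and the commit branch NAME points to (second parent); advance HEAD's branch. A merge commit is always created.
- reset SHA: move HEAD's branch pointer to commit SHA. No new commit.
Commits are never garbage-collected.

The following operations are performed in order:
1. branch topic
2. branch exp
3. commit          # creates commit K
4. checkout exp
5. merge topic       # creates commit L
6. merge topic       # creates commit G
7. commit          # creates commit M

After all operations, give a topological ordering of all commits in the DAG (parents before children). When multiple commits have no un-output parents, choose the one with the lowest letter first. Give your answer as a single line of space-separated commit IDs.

After op 1 (branch): HEAD=main@A [main=A topic=A]
After op 2 (branch): HEAD=main@A [exp=A main=A topic=A]
After op 3 (commit): HEAD=main@K [exp=A main=K topic=A]
After op 4 (checkout): HEAD=exp@A [exp=A main=K topic=A]
After op 5 (merge): HEAD=exp@L [exp=L main=K topic=A]
After op 6 (merge): HEAD=exp@G [exp=G main=K topic=A]
After op 7 (commit): HEAD=exp@M [exp=M main=K topic=A]
commit A: parents=[]
commit G: parents=['L', 'A']
commit K: parents=['A']
commit L: parents=['A', 'A']
commit M: parents=['G']

Answer: A K L G M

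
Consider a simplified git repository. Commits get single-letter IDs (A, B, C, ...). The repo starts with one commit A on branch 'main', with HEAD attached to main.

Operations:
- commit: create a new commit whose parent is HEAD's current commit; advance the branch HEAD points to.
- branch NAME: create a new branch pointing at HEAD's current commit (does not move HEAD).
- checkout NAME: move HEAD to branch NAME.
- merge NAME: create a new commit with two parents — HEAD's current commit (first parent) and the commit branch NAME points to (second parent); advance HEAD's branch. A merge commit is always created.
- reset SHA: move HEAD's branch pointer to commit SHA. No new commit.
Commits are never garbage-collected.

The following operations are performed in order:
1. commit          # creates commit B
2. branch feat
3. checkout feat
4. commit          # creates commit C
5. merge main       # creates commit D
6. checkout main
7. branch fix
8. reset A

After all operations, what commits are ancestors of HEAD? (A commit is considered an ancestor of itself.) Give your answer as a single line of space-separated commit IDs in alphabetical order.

Answer: A

Derivation:
After op 1 (commit): HEAD=main@B [main=B]
After op 2 (branch): HEAD=main@B [feat=B main=B]
After op 3 (checkout): HEAD=feat@B [feat=B main=B]
After op 4 (commit): HEAD=feat@C [feat=C main=B]
After op 5 (merge): HEAD=feat@D [feat=D main=B]
After op 6 (checkout): HEAD=main@B [feat=D main=B]
After op 7 (branch): HEAD=main@B [feat=D fix=B main=B]
After op 8 (reset): HEAD=main@A [feat=D fix=B main=A]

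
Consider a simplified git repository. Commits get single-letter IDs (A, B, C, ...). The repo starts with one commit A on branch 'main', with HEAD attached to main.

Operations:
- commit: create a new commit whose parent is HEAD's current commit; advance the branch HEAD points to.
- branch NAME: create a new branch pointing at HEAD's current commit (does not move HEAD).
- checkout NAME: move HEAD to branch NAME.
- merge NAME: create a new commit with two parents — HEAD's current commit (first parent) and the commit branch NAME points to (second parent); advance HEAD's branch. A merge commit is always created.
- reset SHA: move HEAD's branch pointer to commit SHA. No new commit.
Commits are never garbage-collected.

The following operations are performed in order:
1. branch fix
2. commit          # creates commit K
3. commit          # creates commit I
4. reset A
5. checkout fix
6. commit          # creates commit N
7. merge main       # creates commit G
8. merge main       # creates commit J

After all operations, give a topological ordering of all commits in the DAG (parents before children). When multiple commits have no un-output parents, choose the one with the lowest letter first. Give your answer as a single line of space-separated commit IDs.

After op 1 (branch): HEAD=main@A [fix=A main=A]
After op 2 (commit): HEAD=main@K [fix=A main=K]
After op 3 (commit): HEAD=main@I [fix=A main=I]
After op 4 (reset): HEAD=main@A [fix=A main=A]
After op 5 (checkout): HEAD=fix@A [fix=A main=A]
After op 6 (commit): HEAD=fix@N [fix=N main=A]
After op 7 (merge): HEAD=fix@G [fix=G main=A]
After op 8 (merge): HEAD=fix@J [fix=J main=A]
commit A: parents=[]
commit G: parents=['N', 'A']
commit I: parents=['K']
commit J: parents=['G', 'A']
commit K: parents=['A']
commit N: parents=['A']

Answer: A K I N G J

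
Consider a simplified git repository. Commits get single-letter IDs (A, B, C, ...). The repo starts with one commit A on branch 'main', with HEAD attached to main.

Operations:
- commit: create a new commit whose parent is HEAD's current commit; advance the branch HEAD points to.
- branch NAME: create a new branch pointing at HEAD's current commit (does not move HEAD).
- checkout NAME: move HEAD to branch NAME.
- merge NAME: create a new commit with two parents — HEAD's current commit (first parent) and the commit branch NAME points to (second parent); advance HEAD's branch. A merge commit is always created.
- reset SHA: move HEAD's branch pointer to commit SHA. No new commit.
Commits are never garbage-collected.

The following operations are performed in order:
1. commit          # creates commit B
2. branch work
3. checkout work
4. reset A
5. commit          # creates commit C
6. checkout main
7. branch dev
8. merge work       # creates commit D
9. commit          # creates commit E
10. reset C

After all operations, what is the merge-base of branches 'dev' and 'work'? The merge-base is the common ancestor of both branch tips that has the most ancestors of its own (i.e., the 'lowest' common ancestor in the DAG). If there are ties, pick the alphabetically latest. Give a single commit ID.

After op 1 (commit): HEAD=main@B [main=B]
After op 2 (branch): HEAD=main@B [main=B work=B]
After op 3 (checkout): HEAD=work@B [main=B work=B]
After op 4 (reset): HEAD=work@A [main=B work=A]
After op 5 (commit): HEAD=work@C [main=B work=C]
After op 6 (checkout): HEAD=main@B [main=B work=C]
After op 7 (branch): HEAD=main@B [dev=B main=B work=C]
After op 8 (merge): HEAD=main@D [dev=B main=D work=C]
After op 9 (commit): HEAD=main@E [dev=B main=E work=C]
After op 10 (reset): HEAD=main@C [dev=B main=C work=C]
ancestors(dev=B): ['A', 'B']
ancestors(work=C): ['A', 'C']
common: ['A']

Answer: A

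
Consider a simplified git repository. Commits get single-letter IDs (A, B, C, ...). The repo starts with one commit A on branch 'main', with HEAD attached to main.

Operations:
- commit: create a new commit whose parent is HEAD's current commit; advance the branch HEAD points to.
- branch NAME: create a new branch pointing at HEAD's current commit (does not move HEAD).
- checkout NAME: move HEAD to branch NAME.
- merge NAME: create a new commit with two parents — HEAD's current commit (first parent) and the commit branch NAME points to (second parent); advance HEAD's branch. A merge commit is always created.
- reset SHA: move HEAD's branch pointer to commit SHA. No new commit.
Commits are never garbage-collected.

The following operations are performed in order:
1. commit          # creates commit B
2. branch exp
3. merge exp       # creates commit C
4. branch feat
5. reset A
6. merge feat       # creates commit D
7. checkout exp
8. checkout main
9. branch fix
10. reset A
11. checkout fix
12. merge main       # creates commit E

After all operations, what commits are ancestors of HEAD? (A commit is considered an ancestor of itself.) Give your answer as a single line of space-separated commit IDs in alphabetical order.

Answer: A B C D E

Derivation:
After op 1 (commit): HEAD=main@B [main=B]
After op 2 (branch): HEAD=main@B [exp=B main=B]
After op 3 (merge): HEAD=main@C [exp=B main=C]
After op 4 (branch): HEAD=main@C [exp=B feat=C main=C]
After op 5 (reset): HEAD=main@A [exp=B feat=C main=A]
After op 6 (merge): HEAD=main@D [exp=B feat=C main=D]
After op 7 (checkout): HEAD=exp@B [exp=B feat=C main=D]
After op 8 (checkout): HEAD=main@D [exp=B feat=C main=D]
After op 9 (branch): HEAD=main@D [exp=B feat=C fix=D main=D]
After op 10 (reset): HEAD=main@A [exp=B feat=C fix=D main=A]
After op 11 (checkout): HEAD=fix@D [exp=B feat=C fix=D main=A]
After op 12 (merge): HEAD=fix@E [exp=B feat=C fix=E main=A]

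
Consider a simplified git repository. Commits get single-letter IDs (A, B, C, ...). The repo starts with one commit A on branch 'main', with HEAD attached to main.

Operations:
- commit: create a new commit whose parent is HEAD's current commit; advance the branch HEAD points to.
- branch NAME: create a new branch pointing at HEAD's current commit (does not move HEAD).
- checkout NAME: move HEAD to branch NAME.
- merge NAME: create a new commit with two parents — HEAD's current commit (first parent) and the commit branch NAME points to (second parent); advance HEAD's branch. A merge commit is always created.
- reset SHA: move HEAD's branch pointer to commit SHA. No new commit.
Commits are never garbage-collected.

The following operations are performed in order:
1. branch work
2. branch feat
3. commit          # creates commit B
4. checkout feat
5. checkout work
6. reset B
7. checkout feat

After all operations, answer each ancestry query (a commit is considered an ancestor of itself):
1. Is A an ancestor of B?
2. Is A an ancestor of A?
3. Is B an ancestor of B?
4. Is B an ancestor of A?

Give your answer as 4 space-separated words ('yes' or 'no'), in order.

After op 1 (branch): HEAD=main@A [main=A work=A]
After op 2 (branch): HEAD=main@A [feat=A main=A work=A]
After op 3 (commit): HEAD=main@B [feat=A main=B work=A]
After op 4 (checkout): HEAD=feat@A [feat=A main=B work=A]
After op 5 (checkout): HEAD=work@A [feat=A main=B work=A]
After op 6 (reset): HEAD=work@B [feat=A main=B work=B]
After op 7 (checkout): HEAD=feat@A [feat=A main=B work=B]
ancestors(B) = {A,B}; A in? yes
ancestors(A) = {A}; A in? yes
ancestors(B) = {A,B}; B in? yes
ancestors(A) = {A}; B in? no

Answer: yes yes yes no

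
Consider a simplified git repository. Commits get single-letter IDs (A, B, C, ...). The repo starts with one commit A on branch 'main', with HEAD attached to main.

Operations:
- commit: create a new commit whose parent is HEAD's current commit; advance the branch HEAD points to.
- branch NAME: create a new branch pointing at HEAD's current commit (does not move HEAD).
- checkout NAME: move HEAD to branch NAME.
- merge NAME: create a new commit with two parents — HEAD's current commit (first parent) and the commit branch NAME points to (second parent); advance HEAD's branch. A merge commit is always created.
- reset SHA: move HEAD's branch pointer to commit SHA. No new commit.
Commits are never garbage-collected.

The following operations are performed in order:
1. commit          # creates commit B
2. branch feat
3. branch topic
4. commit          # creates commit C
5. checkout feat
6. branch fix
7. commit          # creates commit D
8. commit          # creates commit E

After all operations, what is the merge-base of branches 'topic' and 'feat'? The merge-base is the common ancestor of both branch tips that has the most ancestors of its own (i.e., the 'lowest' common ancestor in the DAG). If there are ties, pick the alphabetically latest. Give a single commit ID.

Answer: B

Derivation:
After op 1 (commit): HEAD=main@B [main=B]
After op 2 (branch): HEAD=main@B [feat=B main=B]
After op 3 (branch): HEAD=main@B [feat=B main=B topic=B]
After op 4 (commit): HEAD=main@C [feat=B main=C topic=B]
After op 5 (checkout): HEAD=feat@B [feat=B main=C topic=B]
After op 6 (branch): HEAD=feat@B [feat=B fix=B main=C topic=B]
After op 7 (commit): HEAD=feat@D [feat=D fix=B main=C topic=B]
After op 8 (commit): HEAD=feat@E [feat=E fix=B main=C topic=B]
ancestors(topic=B): ['A', 'B']
ancestors(feat=E): ['A', 'B', 'D', 'E']
common: ['A', 'B']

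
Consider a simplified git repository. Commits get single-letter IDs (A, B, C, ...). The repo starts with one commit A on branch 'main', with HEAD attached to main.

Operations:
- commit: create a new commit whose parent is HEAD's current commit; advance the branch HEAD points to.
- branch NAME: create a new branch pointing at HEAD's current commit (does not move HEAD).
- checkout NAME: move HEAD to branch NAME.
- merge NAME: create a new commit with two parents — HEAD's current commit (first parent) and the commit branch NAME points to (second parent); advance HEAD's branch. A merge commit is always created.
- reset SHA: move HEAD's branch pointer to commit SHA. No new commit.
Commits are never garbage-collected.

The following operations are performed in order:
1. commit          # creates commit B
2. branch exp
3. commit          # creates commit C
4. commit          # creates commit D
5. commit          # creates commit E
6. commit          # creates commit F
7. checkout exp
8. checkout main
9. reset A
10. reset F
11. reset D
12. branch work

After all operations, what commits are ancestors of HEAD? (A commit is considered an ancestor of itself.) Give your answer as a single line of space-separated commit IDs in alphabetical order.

After op 1 (commit): HEAD=main@B [main=B]
After op 2 (branch): HEAD=main@B [exp=B main=B]
After op 3 (commit): HEAD=main@C [exp=B main=C]
After op 4 (commit): HEAD=main@D [exp=B main=D]
After op 5 (commit): HEAD=main@E [exp=B main=E]
After op 6 (commit): HEAD=main@F [exp=B main=F]
After op 7 (checkout): HEAD=exp@B [exp=B main=F]
After op 8 (checkout): HEAD=main@F [exp=B main=F]
After op 9 (reset): HEAD=main@A [exp=B main=A]
After op 10 (reset): HEAD=main@F [exp=B main=F]
After op 11 (reset): HEAD=main@D [exp=B main=D]
After op 12 (branch): HEAD=main@D [exp=B main=D work=D]

Answer: A B C D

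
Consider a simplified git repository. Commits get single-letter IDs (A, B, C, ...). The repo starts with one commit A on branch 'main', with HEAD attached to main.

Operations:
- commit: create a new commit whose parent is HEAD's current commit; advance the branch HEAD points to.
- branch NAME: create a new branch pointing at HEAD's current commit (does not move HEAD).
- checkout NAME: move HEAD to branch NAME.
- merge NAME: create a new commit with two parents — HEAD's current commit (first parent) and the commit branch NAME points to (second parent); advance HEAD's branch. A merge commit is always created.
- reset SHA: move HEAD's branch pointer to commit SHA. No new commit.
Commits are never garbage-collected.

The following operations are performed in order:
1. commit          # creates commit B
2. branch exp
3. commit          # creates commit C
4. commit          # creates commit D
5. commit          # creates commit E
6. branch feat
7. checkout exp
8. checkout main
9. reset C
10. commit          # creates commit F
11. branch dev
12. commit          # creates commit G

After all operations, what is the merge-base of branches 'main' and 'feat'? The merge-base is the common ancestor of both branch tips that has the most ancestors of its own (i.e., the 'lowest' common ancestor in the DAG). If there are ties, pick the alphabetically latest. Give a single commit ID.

Answer: C

Derivation:
After op 1 (commit): HEAD=main@B [main=B]
After op 2 (branch): HEAD=main@B [exp=B main=B]
After op 3 (commit): HEAD=main@C [exp=B main=C]
After op 4 (commit): HEAD=main@D [exp=B main=D]
After op 5 (commit): HEAD=main@E [exp=B main=E]
After op 6 (branch): HEAD=main@E [exp=B feat=E main=E]
After op 7 (checkout): HEAD=exp@B [exp=B feat=E main=E]
After op 8 (checkout): HEAD=main@E [exp=B feat=E main=E]
After op 9 (reset): HEAD=main@C [exp=B feat=E main=C]
After op 10 (commit): HEAD=main@F [exp=B feat=E main=F]
After op 11 (branch): HEAD=main@F [dev=F exp=B feat=E main=F]
After op 12 (commit): HEAD=main@G [dev=F exp=B feat=E main=G]
ancestors(main=G): ['A', 'B', 'C', 'F', 'G']
ancestors(feat=E): ['A', 'B', 'C', 'D', 'E']
common: ['A', 'B', 'C']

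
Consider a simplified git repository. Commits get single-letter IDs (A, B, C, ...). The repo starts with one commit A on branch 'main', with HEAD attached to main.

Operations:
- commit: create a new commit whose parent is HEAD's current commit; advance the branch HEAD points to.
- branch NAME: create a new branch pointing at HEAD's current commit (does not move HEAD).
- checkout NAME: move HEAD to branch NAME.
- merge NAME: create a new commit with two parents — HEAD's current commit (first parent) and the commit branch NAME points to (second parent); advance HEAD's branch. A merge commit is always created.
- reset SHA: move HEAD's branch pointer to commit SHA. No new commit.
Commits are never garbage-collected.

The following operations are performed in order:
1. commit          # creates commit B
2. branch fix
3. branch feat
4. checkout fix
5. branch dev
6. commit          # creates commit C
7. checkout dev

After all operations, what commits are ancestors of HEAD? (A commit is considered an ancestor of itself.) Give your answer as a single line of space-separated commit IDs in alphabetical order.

After op 1 (commit): HEAD=main@B [main=B]
After op 2 (branch): HEAD=main@B [fix=B main=B]
After op 3 (branch): HEAD=main@B [feat=B fix=B main=B]
After op 4 (checkout): HEAD=fix@B [feat=B fix=B main=B]
After op 5 (branch): HEAD=fix@B [dev=B feat=B fix=B main=B]
After op 6 (commit): HEAD=fix@C [dev=B feat=B fix=C main=B]
After op 7 (checkout): HEAD=dev@B [dev=B feat=B fix=C main=B]

Answer: A B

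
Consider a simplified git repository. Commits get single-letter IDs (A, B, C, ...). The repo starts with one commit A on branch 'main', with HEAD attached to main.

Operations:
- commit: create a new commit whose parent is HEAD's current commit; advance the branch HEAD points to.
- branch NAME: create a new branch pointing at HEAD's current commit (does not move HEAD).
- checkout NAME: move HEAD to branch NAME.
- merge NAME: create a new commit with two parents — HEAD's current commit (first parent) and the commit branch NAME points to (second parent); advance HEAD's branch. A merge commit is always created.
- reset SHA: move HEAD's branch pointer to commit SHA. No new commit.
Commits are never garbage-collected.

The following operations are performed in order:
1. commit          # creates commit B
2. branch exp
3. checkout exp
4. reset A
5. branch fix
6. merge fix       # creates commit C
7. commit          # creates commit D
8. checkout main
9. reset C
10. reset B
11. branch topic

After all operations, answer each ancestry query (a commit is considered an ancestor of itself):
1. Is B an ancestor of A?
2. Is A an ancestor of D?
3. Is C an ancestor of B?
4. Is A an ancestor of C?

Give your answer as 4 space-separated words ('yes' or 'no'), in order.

Answer: no yes no yes

Derivation:
After op 1 (commit): HEAD=main@B [main=B]
After op 2 (branch): HEAD=main@B [exp=B main=B]
After op 3 (checkout): HEAD=exp@B [exp=B main=B]
After op 4 (reset): HEAD=exp@A [exp=A main=B]
After op 5 (branch): HEAD=exp@A [exp=A fix=A main=B]
After op 6 (merge): HEAD=exp@C [exp=C fix=A main=B]
After op 7 (commit): HEAD=exp@D [exp=D fix=A main=B]
After op 8 (checkout): HEAD=main@B [exp=D fix=A main=B]
After op 9 (reset): HEAD=main@C [exp=D fix=A main=C]
After op 10 (reset): HEAD=main@B [exp=D fix=A main=B]
After op 11 (branch): HEAD=main@B [exp=D fix=A main=B topic=B]
ancestors(A) = {A}; B in? no
ancestors(D) = {A,C,D}; A in? yes
ancestors(B) = {A,B}; C in? no
ancestors(C) = {A,C}; A in? yes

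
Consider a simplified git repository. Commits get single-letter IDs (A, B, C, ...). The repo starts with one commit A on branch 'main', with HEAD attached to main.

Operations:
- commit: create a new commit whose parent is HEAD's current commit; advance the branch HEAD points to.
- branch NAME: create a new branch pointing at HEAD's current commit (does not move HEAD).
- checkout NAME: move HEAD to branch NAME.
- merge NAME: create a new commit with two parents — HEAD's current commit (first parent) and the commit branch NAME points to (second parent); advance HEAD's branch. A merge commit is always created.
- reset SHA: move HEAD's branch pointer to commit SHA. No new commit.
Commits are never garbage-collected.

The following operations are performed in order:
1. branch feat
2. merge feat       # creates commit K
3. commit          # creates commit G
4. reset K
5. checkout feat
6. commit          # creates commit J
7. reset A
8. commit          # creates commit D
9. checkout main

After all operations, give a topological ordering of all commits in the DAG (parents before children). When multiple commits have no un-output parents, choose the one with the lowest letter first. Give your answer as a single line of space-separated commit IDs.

Answer: A D J K G

Derivation:
After op 1 (branch): HEAD=main@A [feat=A main=A]
After op 2 (merge): HEAD=main@K [feat=A main=K]
After op 3 (commit): HEAD=main@G [feat=A main=G]
After op 4 (reset): HEAD=main@K [feat=A main=K]
After op 5 (checkout): HEAD=feat@A [feat=A main=K]
After op 6 (commit): HEAD=feat@J [feat=J main=K]
After op 7 (reset): HEAD=feat@A [feat=A main=K]
After op 8 (commit): HEAD=feat@D [feat=D main=K]
After op 9 (checkout): HEAD=main@K [feat=D main=K]
commit A: parents=[]
commit D: parents=['A']
commit G: parents=['K']
commit J: parents=['A']
commit K: parents=['A', 'A']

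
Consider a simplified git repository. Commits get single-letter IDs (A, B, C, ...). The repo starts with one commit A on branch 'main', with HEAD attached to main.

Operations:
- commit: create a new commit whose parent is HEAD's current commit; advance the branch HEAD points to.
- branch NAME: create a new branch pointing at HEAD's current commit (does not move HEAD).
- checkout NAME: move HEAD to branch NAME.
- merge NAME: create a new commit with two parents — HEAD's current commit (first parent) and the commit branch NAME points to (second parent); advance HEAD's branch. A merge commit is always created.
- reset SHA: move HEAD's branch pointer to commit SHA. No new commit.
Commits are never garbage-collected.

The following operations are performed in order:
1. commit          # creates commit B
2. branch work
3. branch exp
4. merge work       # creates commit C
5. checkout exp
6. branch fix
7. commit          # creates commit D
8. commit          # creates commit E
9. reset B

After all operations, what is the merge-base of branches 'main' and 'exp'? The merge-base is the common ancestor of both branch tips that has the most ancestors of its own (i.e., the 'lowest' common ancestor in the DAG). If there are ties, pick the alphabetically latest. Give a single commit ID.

After op 1 (commit): HEAD=main@B [main=B]
After op 2 (branch): HEAD=main@B [main=B work=B]
After op 3 (branch): HEAD=main@B [exp=B main=B work=B]
After op 4 (merge): HEAD=main@C [exp=B main=C work=B]
After op 5 (checkout): HEAD=exp@B [exp=B main=C work=B]
After op 6 (branch): HEAD=exp@B [exp=B fix=B main=C work=B]
After op 7 (commit): HEAD=exp@D [exp=D fix=B main=C work=B]
After op 8 (commit): HEAD=exp@E [exp=E fix=B main=C work=B]
After op 9 (reset): HEAD=exp@B [exp=B fix=B main=C work=B]
ancestors(main=C): ['A', 'B', 'C']
ancestors(exp=B): ['A', 'B']
common: ['A', 'B']

Answer: B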